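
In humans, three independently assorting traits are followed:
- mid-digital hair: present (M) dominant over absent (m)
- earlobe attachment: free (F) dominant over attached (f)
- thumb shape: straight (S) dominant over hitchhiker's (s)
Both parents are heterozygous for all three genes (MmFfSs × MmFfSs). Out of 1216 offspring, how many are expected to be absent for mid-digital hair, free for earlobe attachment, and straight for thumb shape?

Trihybrid cross: MmFfSs × MmFfSs
Each trait segregates independently with a 3:1 phenotypic ratio, so each gene contributes 3/4 (dominant) or 1/4 (recessive).
Target: absent (mid-digital hair), free (earlobe attachment), straight (thumb shape)
Probability = product of independent per-trait probabilities
= 1/4 × 3/4 × 3/4 = 9/64
Expected count = 9/64 × 1216 = 171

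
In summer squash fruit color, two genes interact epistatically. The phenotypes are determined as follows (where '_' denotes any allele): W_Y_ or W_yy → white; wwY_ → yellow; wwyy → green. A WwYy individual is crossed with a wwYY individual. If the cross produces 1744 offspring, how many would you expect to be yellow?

Cross: WwYy × wwYY — consider each gene separately:
W gene: Ww × ww → 2 Ww, 2 ww → 2 W_ : 2 ww (out of 4)
Y gene: Yy × YY → 2 YY, 2 Yy → 4 Y_ (out of 4)
Genotype classes (out of 4 × 4 = 16): W_Y_ = 2×4 = 8; wwY_ = 2×4 = 8
Apply the phenotype rules: W_Y_ (8) → white; wwY_ (8) → yellow
Phenotype counts (out of 16): 8 white, 8 yellow
yellow: 8 out of 16 → fraction 1/2
Expected count = 1/2 × 1744 = 872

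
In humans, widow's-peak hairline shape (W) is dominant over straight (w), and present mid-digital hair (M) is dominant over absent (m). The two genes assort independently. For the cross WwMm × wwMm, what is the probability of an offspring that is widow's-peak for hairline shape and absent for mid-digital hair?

Dihybrid cross WwMm × wwMm — consider each gene separately:
hairline shape: Ww × ww → 2 Ww, 2 ww → 2 W_ : 2 ww (out of 4)
mid-digital hair: Mm × Mm → 1 MM, 2 Mm, 1 mm → 3 M_ : 1 mm (out of 4)
Looking for: widow's-peak (W_) and absent (mm)
P(widow's-peak) = 2/4, P(absent) = 1/4
P(both) = 2/4 × 1/4 = 2/16 = 1/8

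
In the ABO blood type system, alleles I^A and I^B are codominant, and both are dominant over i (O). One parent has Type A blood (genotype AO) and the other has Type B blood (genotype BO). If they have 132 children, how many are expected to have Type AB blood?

Cross: AO × BO
Possible offspring genotypes: 1 AB, 1 AO, 1 BO, 1 OO
Blood type counts: 1 Type AB, 1 Type A, 1 Type B, 1 Type O
Probability of Type AB: 1/4
Expected count = 1/4 × 132 = 33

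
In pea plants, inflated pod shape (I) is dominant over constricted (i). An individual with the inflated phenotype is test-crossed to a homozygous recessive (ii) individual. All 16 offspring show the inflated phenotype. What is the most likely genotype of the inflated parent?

Test cross: ? × ii
All offspring are inflated.
If the unknown parent were heterozygous (Ii), about half of 16 offspring would be constricted; none are. The unknown parent is most likely homozygous dominant (II).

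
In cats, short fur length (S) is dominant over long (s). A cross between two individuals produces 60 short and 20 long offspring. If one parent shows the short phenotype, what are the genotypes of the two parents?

Observed offspring: 60 short, 20 long
The observed ratio simplifies to 3:1. Long (ss) offspring appear, so each parent must contribute one s allele. The parent stated to show short carries S, so it is Ss. The other parent is then either Ss or ss: Ss × ss would give a 1:1 split, whereas Ss × Ss gives 3:1 — matching the data. So both parents are heterozygous (Ss × Ss).
Parent genotypes: Ss × Ss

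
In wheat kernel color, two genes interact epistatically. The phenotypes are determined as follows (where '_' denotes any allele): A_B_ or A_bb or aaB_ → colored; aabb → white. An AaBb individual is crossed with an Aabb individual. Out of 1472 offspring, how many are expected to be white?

Cross: AaBb × Aabb — consider each gene separately:
A gene: Aa × Aa → 1 AA, 2 Aa, 1 aa → 3 A_ : 1 aa (out of 4)
B gene: Bb × bb → 2 Bb, 2 bb → 2 B_ : 2 bb (out of 4)
Genotype classes (out of 4 × 4 = 16): A_B_ = 3×2 = 6; A_bb = 3×2 = 6; aaB_ = 1×2 = 2; aabb = 1×2 = 2
Apply the phenotype rules: A_B_ (6) + A_bb (6) + aaB_ (2) → colored; aabb (2) → white
Phenotype counts (out of 16): 14 colored, 2 white
white: 2 out of 16 → fraction 1/8
Expected count = 1/8 × 1472 = 184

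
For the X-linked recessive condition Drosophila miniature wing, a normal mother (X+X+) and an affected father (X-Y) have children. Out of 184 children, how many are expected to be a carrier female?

Cross: X+X+ × X-Y
Offspring: 2 X+X-, 2 X+Y
Probability of a carrier female: 2/4 = 1/2
Expected count = 1/2 × 184 = 92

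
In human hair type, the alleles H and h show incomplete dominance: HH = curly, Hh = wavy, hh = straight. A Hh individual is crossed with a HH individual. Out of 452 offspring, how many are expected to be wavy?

Punnett square for Hh × HH:
Offspring genotypes: 2 HH, 2 Hh
Phenotype counts: 2 curly, 2 wavy
wavy: 2 out of 4 → fraction 1/2
Expected count = 1/2 × 452 = 226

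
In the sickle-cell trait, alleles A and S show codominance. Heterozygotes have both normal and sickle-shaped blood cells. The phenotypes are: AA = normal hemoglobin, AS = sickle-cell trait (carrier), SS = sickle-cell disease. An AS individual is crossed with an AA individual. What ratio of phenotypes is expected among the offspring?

Punnett square for AS × AA:
Offspring genotypes: 2 AA, 2 AS
Phenotype counts: 2 normal hemoglobin, 2 sickle-cell trait (carrier)
Ratio: 1 normal hemoglobin : 1 sickle-cell trait (carrier)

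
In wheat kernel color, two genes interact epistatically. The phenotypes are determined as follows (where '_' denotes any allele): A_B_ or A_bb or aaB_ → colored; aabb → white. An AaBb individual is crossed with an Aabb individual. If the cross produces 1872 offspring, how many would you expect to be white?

Cross: AaBb × Aabb — consider each gene separately:
A gene: Aa × Aa → 1 AA, 2 Aa, 1 aa → 3 A_ : 1 aa (out of 4)
B gene: Bb × bb → 2 Bb, 2 bb → 2 B_ : 2 bb (out of 4)
Genotype classes (out of 4 × 4 = 16): A_B_ = 3×2 = 6; A_bb = 3×2 = 6; aaB_ = 1×2 = 2; aabb = 1×2 = 2
Apply the phenotype rules: A_B_ (6) + A_bb (6) + aaB_ (2) → colored; aabb (2) → white
Phenotype counts (out of 16): 14 colored, 2 white
white: 2 out of 16 → fraction 1/8
Expected count = 1/8 × 1872 = 234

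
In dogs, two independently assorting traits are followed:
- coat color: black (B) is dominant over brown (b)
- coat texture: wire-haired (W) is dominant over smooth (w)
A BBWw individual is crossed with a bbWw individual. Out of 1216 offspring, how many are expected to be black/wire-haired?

Dihybrid cross BBWw × bbWw — consider each gene separately:
coat color: BB × bb → 4 Bb → 4 B_ (out of 4)
coat texture: Ww × Ww → 1 WW, 2 Ww, 1 ww → 3 W_ : 1 ww (out of 4)
Combine (counts out of 4 × 4 = 16): black/wire-haired (B_W_) = 4×3 = 12; black/smooth (B_ww) = 4×1 = 4
Phenotype counts (out of 16): 12 black/wire-haired, 4 black/smooth
black/wire-haired: 12 out of 16 → fraction 3/4
Expected count = 3/4 × 1216 = 912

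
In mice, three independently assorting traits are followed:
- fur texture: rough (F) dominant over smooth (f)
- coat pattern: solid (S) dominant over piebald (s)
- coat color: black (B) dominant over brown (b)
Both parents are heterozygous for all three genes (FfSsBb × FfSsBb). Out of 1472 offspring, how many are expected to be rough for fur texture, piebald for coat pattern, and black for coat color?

Trihybrid cross: FfSsBb × FfSsBb
Each trait segregates independently with a 3:1 phenotypic ratio, so each gene contributes 3/4 (dominant) or 1/4 (recessive).
Target: rough (fur texture), piebald (coat pattern), black (coat color)
Probability = product of independent per-trait probabilities
= 3/4 × 1/4 × 3/4 = 9/64
Expected count = 9/64 × 1472 = 207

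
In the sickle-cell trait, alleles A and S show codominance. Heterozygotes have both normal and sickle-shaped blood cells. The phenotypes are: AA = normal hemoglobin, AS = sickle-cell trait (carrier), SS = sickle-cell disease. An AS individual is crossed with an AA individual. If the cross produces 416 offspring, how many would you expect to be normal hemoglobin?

Punnett square for AS × AA:
Offspring genotypes: 2 AA, 2 AS
Phenotype counts: 2 normal hemoglobin, 2 sickle-cell trait (carrier)
normal hemoglobin: 2 out of 4 → fraction 1/2
Expected count = 1/2 × 416 = 208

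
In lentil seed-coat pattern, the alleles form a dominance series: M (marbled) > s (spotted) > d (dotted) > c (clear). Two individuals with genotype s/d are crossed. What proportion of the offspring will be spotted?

Cross: s/d × s/d
Allele dominance: M > s > d > c
Offspring genotypes: 1 s/s, 2 s/d, 1 d/d
Phenotype counts: 3 spotted, 1 dotted
spotted: 3 out of 4
Probability: 3/4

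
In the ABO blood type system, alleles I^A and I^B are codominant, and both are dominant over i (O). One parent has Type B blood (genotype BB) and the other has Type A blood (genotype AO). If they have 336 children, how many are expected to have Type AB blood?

Cross: BB × AO
Possible offspring genotypes: 2 AB, 2 BO
Blood type counts: 2 Type AB, 2 Type B
Probability of Type AB: 2/4 = 1/2
Expected count = 1/2 × 336 = 168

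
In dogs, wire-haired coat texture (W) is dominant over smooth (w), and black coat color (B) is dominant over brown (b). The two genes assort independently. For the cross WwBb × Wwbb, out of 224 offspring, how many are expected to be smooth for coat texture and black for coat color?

Dihybrid cross WwBb × Wwbb — consider each gene separately:
coat texture: Ww × Ww → 1 WW, 2 Ww, 1 ww → 3 W_ : 1 ww (out of 4)
coat color: Bb × bb → 2 Bb, 2 bb → 2 B_ : 2 bb (out of 4)
Looking for: smooth (ww) and black (B_)
P(smooth) = 1/4, P(black) = 2/4
P(both) = 1/4 × 2/4 = 2/16 = 1/8
Expected count = 1/8 × 224 = 28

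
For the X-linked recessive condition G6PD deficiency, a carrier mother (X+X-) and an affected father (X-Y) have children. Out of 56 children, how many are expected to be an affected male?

Cross: X+X- × X-Y
Offspring: 1 X+X-, 1 X+Y, 1 X-X-, 1 X-Y
Probability of an affected male: 1/4
Expected count = 1/4 × 56 = 14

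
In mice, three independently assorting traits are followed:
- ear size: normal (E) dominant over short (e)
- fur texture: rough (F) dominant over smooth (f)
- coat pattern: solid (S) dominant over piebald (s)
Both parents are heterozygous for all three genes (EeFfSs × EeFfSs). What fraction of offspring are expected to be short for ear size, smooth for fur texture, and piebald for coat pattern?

Trihybrid cross: EeFfSs × EeFfSs
Each trait segregates independently with a 3:1 phenotypic ratio, so each gene contributes 3/4 (dominant) or 1/4 (recessive).
Target: short (ear size), smooth (fur texture), piebald (coat pattern)
Probability = product of independent per-trait probabilities
= 1/4 × 1/4 × 1/4 = 1/64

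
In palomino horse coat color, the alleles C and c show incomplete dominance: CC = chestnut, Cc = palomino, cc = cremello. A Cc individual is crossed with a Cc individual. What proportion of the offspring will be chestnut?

Punnett square for Cc × Cc:
Offspring genotypes: 1 CC, 2 Cc, 1 cc
Phenotype counts: 1 chestnut, 2 palomino, 1 cremello
chestnut: 1 out of 4
Probability: 1/4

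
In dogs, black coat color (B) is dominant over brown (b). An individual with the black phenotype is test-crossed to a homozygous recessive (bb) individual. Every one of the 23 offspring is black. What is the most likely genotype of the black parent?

Test cross: ? × bb
All offspring are black.
If the unknown parent were heterozygous (Bb), about half of 23 offspring would be brown; none are. The unknown parent is most likely homozygous dominant (BB).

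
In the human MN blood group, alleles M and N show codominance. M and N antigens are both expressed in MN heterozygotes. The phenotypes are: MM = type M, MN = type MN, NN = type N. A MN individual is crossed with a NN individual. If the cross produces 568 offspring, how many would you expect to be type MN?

Punnett square for MN × NN:
Offspring genotypes: 2 MN, 2 NN
Phenotype counts: 2 type MN, 2 type N
type MN: 2 out of 4 → fraction 1/2
Expected count = 1/2 × 568 = 284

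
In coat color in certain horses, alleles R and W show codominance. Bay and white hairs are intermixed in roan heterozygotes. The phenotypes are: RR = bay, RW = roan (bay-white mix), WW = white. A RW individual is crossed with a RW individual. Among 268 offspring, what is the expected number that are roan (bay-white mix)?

Punnett square for RW × RW:
Offspring genotypes: 1 RR, 2 RW, 1 WW
Phenotype counts: 1 bay, 2 roan (bay-white mix), 1 white
roan (bay-white mix): 2 out of 4 → fraction 1/2
Expected count = 1/2 × 268 = 134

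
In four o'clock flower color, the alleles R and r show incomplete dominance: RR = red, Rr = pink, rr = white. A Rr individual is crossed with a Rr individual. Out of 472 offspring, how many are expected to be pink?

Punnett square for Rr × Rr:
Offspring genotypes: 1 RR, 2 Rr, 1 rr
Phenotype counts: 1 red, 2 pink, 1 white
pink: 2 out of 4 → fraction 1/2
Expected count = 1/2 × 472 = 236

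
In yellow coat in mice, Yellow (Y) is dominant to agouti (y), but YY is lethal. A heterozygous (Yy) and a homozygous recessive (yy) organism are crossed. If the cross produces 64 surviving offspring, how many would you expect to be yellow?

Cross: Yy × yy
Punnett square offspring (before lethality): 2 Yy, 2 yy
No YY offspring are produced in this cross.
yellow: 2 out of 4 → fraction 1/2
Expected count = 1/2 × 64 = 32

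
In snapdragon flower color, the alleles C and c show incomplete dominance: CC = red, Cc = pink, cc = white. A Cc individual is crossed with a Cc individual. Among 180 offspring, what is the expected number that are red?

Punnett square for Cc × Cc:
Offspring genotypes: 1 CC, 2 Cc, 1 cc
Phenotype counts: 1 red, 2 pink, 1 white
red: 1 out of 4 → fraction 1/4
Expected count = 1/4 × 180 = 45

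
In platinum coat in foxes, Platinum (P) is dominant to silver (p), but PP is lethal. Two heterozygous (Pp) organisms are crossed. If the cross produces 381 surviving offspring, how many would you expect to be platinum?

Cross: Pp × Pp
Punnett square offspring (before lethality): 1 PP, 2 Pp, 1 pp
The PP genotype is lethal (embryos die); surviving offspring: 2 Pp, 1 pp
platinum: 2 out of 3 → fraction 2/3
Expected count = 2/3 × 381 = 254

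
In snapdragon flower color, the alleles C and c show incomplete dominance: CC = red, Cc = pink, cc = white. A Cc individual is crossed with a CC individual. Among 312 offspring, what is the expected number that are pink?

Punnett square for Cc × CC:
Offspring genotypes: 2 CC, 2 Cc
Phenotype counts: 2 red, 2 pink
pink: 2 out of 4 → fraction 1/2
Expected count = 1/2 × 312 = 156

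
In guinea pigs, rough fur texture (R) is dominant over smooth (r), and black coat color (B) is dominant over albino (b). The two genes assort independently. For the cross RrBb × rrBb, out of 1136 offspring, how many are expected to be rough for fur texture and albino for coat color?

Dihybrid cross RrBb × rrBb — consider each gene separately:
fur texture: Rr × rr → 2 Rr, 2 rr → 2 R_ : 2 rr (out of 4)
coat color: Bb × Bb → 1 BB, 2 Bb, 1 bb → 3 B_ : 1 bb (out of 4)
Looking for: rough (R_) and albino (bb)
P(rough) = 2/4, P(albino) = 1/4
P(both) = 2/4 × 1/4 = 2/16 = 1/8
Expected count = 1/8 × 1136 = 142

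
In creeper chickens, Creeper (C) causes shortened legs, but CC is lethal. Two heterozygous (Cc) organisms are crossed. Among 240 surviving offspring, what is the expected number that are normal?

Cross: Cc × Cc
Punnett square offspring (before lethality): 1 CC, 2 Cc, 1 cc
The CC genotype is lethal (embryos die); surviving offspring: 2 Cc, 1 cc
normal: 1 out of 3 → fraction 1/3
Expected count = 1/3 × 240 = 80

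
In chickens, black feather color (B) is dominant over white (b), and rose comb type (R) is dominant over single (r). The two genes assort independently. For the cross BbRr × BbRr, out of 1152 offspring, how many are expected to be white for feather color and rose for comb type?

Dihybrid cross BbRr × BbRr — consider each gene separately:
feather color: Bb × Bb → 1 BB, 2 Bb, 1 bb → 3 B_ : 1 bb (out of 4)
comb type: Rr × Rr → 1 RR, 2 Rr, 1 rr → 3 R_ : 1 rr (out of 4)
Looking for: white (bb) and rose (R_)
P(white) = 1/4, P(rose) = 3/4
P(both) = 1/4 × 3/4 = 3/16
Expected count = 3/16 × 1152 = 216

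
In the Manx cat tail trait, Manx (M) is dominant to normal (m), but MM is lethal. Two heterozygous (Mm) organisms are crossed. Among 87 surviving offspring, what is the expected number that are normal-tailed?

Cross: Mm × Mm
Punnett square offspring (before lethality): 1 MM, 2 Mm, 1 mm
The MM genotype is lethal (embryos die); surviving offspring: 2 Mm, 1 mm
normal-tailed: 1 out of 3 → fraction 1/3
Expected count = 1/3 × 87 = 29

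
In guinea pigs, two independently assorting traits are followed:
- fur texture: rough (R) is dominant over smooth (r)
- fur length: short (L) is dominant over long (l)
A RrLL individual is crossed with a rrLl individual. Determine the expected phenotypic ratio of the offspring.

Dihybrid cross RrLL × rrLl — consider each gene separately:
fur texture: Rr × rr → 2 Rr, 2 rr → 2 R_ : 2 rr (out of 4)
fur length: LL × Ll → 2 LL, 2 Ll → 4 L_ (out of 4)
Combine (counts out of 4 × 4 = 16): rough/short (R_L_) = 2×4 = 8; smooth/short (rrL_) = 2×4 = 8
Phenotype counts (out of 16): 8 rough/short, 8 smooth/short
Ratio: 1 rough/short : 1 smooth/short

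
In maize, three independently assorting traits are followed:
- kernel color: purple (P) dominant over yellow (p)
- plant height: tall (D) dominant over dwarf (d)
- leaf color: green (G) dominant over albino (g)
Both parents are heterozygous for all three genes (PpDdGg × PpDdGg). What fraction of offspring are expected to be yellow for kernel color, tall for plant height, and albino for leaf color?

Trihybrid cross: PpDdGg × PpDdGg
Each trait segregates independently with a 3:1 phenotypic ratio, so each gene contributes 3/4 (dominant) or 1/4 (recessive).
Target: yellow (kernel color), tall (plant height), albino (leaf color)
Probability = product of independent per-trait probabilities
= 1/4 × 3/4 × 1/4 = 3/64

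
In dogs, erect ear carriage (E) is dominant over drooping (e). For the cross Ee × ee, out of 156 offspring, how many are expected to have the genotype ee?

Punnett square for Ee × ee:
Offspring genotypes: 2 Ee, 2 ee
Total offspring: 4
Count with target: 2
Probability: 2/4 = 1/2
Expected count = 1/2 × 156 = 78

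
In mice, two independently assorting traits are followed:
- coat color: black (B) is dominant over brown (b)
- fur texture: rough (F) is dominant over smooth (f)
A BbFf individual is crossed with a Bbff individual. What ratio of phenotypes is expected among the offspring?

Dihybrid cross BbFf × Bbff — consider each gene separately:
coat color: Bb × Bb → 1 BB, 2 Bb, 1 bb → 3 B_ : 1 bb (out of 4)
fur texture: Ff × ff → 2 Ff, 2 ff → 2 F_ : 2 ff (out of 4)
Combine (counts out of 4 × 4 = 16): black/rough (B_F_) = 3×2 = 6; black/smooth (B_ff) = 3×2 = 6; brown/rough (bbF_) = 1×2 = 2; brown/smooth (bbff) = 1×2 = 2
Phenotype counts (out of 16): 6 black/rough, 6 black/smooth, 2 brown/rough, 2 brown/smooth
Ratio: 3 black/rough : 3 black/smooth : 1 brown/rough : 1 brown/smooth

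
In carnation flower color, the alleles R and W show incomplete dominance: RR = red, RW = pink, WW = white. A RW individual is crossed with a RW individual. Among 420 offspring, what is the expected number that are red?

Punnett square for RW × RW:
Offspring genotypes: 1 RR, 2 RW, 1 WW
Phenotype counts: 1 red, 2 pink, 1 white
red: 1 out of 4 → fraction 1/4
Expected count = 1/4 × 420 = 105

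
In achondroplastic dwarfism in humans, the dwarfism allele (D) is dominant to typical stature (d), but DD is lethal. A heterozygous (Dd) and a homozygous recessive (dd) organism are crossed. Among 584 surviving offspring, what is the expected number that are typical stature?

Cross: Dd × dd
Punnett square offspring (before lethality): 2 Dd, 2 dd
No DD offspring are produced in this cross.
typical stature: 2 out of 4 → fraction 1/2
Expected count = 1/2 × 584 = 292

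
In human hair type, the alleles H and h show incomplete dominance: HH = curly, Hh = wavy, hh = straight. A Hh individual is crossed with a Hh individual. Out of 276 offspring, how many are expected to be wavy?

Punnett square for Hh × Hh:
Offspring genotypes: 1 HH, 2 Hh, 1 hh
Phenotype counts: 1 curly, 2 wavy, 1 straight
wavy: 2 out of 4 → fraction 1/2
Expected count = 1/2 × 276 = 138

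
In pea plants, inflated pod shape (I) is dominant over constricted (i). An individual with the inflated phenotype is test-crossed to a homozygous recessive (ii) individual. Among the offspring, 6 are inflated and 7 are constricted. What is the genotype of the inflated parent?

Test cross: ? × ii
Offspring: 6 inflated, 7 constricted — approximately 1:1.
A 1:1 ratio in a test cross indicates the unknown parent is heterozygous (Ii).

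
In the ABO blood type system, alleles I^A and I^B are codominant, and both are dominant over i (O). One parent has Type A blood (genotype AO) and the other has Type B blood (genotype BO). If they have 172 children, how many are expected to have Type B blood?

Cross: AO × BO
Possible offspring genotypes: 1 AB, 1 AO, 1 BO, 1 OO
Blood type counts: 1 Type AB, 1 Type A, 1 Type B, 1 Type O
Probability of Type B: 1/4
Expected count = 1/4 × 172 = 43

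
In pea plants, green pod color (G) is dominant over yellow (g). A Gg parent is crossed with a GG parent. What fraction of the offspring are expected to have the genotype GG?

Punnett square for Gg × GG:
Offspring genotypes: 2 GG, 2 Gg
Total offspring: 4
Count with target: 2
Probability: 2/4 = 1/2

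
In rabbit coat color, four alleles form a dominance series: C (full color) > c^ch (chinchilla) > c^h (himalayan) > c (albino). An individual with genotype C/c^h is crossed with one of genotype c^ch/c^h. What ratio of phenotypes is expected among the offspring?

Cross: C/c^h × c^ch/c^h
Allele dominance: C > c^ch > c^h > c
Offspring genotypes: 1 C/c^ch, 1 C/c^h, 1 c^ch/c^h, 1 c^h/c^h
Phenotype counts: 2 full color, 1 chinchilla, 1 himalayan
Ratio: 2 full color : 1 chinchilla : 1 himalayan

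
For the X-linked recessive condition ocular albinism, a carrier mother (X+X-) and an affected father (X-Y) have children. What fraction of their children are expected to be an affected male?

Cross: X+X- × X-Y
Offspring: 1 X+X-, 1 X+Y, 1 X-X-, 1 X-Y
Probability of an affected male: 1/4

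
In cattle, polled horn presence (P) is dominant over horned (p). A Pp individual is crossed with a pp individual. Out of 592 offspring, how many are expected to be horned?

Punnett square for Pp × pp:
Offspring genotypes: 2 Pp, 2 pp
polled: 2, horned: 2
horned: 2 out of 4 → fraction 1/2
Expected count = 1/2 × 592 = 296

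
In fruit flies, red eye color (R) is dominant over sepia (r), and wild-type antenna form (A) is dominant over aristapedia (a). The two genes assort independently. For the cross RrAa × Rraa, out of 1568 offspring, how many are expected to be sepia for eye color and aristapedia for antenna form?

Dihybrid cross RrAa × Rraa — consider each gene separately:
eye color: Rr × Rr → 1 RR, 2 Rr, 1 rr → 3 R_ : 1 rr (out of 4)
antenna form: Aa × aa → 2 Aa, 2 aa → 2 A_ : 2 aa (out of 4)
Looking for: sepia (rr) and aristapedia (aa)
P(sepia) = 1/4, P(aristapedia) = 2/4
P(both) = 1/4 × 2/4 = 2/16 = 1/8
Expected count = 1/8 × 1568 = 196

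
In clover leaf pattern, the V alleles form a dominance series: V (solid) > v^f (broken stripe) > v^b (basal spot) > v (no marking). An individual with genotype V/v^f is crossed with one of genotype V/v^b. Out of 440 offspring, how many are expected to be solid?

Cross: V/v^f × V/v^b
Allele dominance: V > v^f > v^b > v
Offspring genotypes: 1 V/V, 1 V/v^b, 1 V/v^f, 1 v^f/v^b
Phenotype counts: 3 solid, 1 broken stripe
solid: 3 out of 4 → fraction 3/4
Expected count = 3/4 × 440 = 330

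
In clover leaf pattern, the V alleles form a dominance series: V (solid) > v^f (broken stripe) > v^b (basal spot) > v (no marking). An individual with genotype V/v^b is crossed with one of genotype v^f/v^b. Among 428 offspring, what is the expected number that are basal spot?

Cross: V/v^b × v^f/v^b
Allele dominance: V > v^f > v^b > v
Offspring genotypes: 1 V/v^f, 1 V/v^b, 1 v^f/v^b, 1 v^b/v^b
Phenotype counts: 2 solid, 1 broken stripe, 1 basal spot
basal spot: 1 out of 4 → fraction 1/4
Expected count = 1/4 × 428 = 107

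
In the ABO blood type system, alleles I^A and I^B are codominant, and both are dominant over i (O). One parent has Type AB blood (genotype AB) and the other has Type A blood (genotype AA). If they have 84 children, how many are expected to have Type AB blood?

Cross: AB × AA
Possible offspring genotypes: 2 AA, 2 AB
Blood type counts: 2 Type A, 2 Type AB
Probability of Type AB: 2/4 = 1/2
Expected count = 1/2 × 84 = 42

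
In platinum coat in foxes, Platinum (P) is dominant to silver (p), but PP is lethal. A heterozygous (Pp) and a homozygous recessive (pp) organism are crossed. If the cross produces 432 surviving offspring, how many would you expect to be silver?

Cross: Pp × pp
Punnett square offspring (before lethality): 2 Pp, 2 pp
No PP offspring are produced in this cross.
silver: 2 out of 4 → fraction 1/2
Expected count = 1/2 × 432 = 216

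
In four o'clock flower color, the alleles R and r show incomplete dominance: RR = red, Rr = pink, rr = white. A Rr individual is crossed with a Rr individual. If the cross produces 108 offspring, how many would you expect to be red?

Punnett square for Rr × Rr:
Offspring genotypes: 1 RR, 2 Rr, 1 rr
Phenotype counts: 1 red, 2 pink, 1 white
red: 1 out of 4 → fraction 1/4
Expected count = 1/4 × 108 = 27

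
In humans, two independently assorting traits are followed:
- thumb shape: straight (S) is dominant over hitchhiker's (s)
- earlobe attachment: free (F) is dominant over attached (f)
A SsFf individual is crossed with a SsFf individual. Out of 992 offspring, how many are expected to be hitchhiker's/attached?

Dihybrid cross SsFf × SsFf — consider each gene separately:
thumb shape: Ss × Ss → 1 SS, 2 Ss, 1 ss → 3 S_ : 1 ss (out of 4)
earlobe attachment: Ff × Ff → 1 FF, 2 Ff, 1 ff → 3 F_ : 1 ff (out of 4)
Combine (counts out of 4 × 4 = 16): straight/free (S_F_) = 3×3 = 9; straight/attached (S_ff) = 3×1 = 3; hitchhiker's/free (ssF_) = 1×3 = 3; hitchhiker's/attached (ssff) = 1×1 = 1
Phenotype counts (out of 16): 9 straight/free, 3 straight/attached, 3 hitchhiker's/free, 1 hitchhiker's/attached
hitchhiker's/attached: 1 out of 16 → fraction 1/16
Expected count = 1/16 × 992 = 62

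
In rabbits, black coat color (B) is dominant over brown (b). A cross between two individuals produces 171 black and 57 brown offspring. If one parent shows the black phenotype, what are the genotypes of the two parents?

Observed offspring: 171 black, 57 brown
The observed ratio simplifies to 3:1. Brown (bb) offspring appear, so each parent must contribute one b allele. The parent stated to show black carries B, so it is Bb. The other parent is then either Bb or bb: Bb × bb would give a 1:1 split, whereas Bb × Bb gives 3:1 — matching the data. So both parents are heterozygous (Bb × Bb).
Parent genotypes: Bb × Bb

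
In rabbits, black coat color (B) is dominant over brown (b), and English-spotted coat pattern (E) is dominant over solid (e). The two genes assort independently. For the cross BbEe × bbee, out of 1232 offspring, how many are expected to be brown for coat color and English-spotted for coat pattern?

Dihybrid cross BbEe × bbee — consider each gene separately:
coat color: Bb × bb → 2 Bb, 2 bb → 2 B_ : 2 bb (out of 4)
coat pattern: Ee × ee → 2 Ee, 2 ee → 2 E_ : 2 ee (out of 4)
Looking for: brown (bb) and English-spotted (E_)
P(brown) = 2/4, P(English-spotted) = 2/4
P(both) = 2/4 × 2/4 = 4/16 = 1/4
Expected count = 1/4 × 1232 = 308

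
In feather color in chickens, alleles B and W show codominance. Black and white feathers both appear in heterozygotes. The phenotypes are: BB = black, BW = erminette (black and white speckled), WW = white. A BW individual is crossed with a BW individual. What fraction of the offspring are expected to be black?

Punnett square for BW × BW:
Offspring genotypes: 1 BB, 2 BW, 1 WW
Phenotype counts: 1 black, 2 erminette (black and white speckled), 1 white
black: 1 out of 4
Probability: 1/4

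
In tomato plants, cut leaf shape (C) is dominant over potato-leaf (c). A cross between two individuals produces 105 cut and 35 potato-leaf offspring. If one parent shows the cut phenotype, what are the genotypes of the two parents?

Observed offspring: 105 cut, 35 potato-leaf
The observed ratio simplifies to 3:1. Potato-leaf (cc) offspring appear, so each parent must contribute one c allele. The parent stated to show cut carries C, so it is Cc. The other parent is then either Cc or cc: Cc × cc would give a 1:1 split, whereas Cc × Cc gives 3:1 — matching the data. So both parents are heterozygous (Cc × Cc).
Parent genotypes: Cc × Cc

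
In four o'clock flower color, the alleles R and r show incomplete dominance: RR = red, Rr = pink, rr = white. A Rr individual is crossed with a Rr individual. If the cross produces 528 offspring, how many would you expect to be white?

Punnett square for Rr × Rr:
Offspring genotypes: 1 RR, 2 Rr, 1 rr
Phenotype counts: 1 red, 2 pink, 1 white
white: 1 out of 4 → fraction 1/4
Expected count = 1/4 × 528 = 132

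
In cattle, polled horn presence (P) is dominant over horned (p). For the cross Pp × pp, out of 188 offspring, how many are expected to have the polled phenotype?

Punnett square for Pp × pp:
Offspring genotypes: 2 Pp, 2 pp
Total offspring: 4
Count with target: 2
Probability: 2/4 = 1/2
Expected count = 1/2 × 188 = 94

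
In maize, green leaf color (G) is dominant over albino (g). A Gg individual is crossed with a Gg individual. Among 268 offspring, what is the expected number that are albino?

Punnett square for Gg × Gg:
Offspring genotypes: 1 GG, 2 Gg, 1 gg
green: 3, albino: 1
albino: 1 out of 4 → fraction 1/4
Expected count = 1/4 × 268 = 67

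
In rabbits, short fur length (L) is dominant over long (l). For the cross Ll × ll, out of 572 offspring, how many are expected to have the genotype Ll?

Punnett square for Ll × ll:
Offspring genotypes: 2 Ll, 2 ll
Total offspring: 4
Count with target: 2
Probability: 2/4 = 1/2
Expected count = 1/2 × 572 = 286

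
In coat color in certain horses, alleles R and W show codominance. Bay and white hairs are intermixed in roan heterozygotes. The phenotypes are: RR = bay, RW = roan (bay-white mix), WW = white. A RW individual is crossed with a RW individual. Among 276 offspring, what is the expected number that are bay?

Punnett square for RW × RW:
Offspring genotypes: 1 RR, 2 RW, 1 WW
Phenotype counts: 1 bay, 2 roan (bay-white mix), 1 white
bay: 1 out of 4 → fraction 1/4
Expected count = 1/4 × 276 = 69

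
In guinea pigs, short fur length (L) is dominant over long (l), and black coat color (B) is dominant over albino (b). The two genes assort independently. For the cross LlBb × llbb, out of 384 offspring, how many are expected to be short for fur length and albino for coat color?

Dihybrid cross LlBb × llbb — consider each gene separately:
fur length: Ll × ll → 2 Ll, 2 ll → 2 L_ : 2 ll (out of 4)
coat color: Bb × bb → 2 Bb, 2 bb → 2 B_ : 2 bb (out of 4)
Looking for: short (L_) and albino (bb)
P(short) = 2/4, P(albino) = 2/4
P(both) = 2/4 × 2/4 = 4/16 = 1/4
Expected count = 1/4 × 384 = 96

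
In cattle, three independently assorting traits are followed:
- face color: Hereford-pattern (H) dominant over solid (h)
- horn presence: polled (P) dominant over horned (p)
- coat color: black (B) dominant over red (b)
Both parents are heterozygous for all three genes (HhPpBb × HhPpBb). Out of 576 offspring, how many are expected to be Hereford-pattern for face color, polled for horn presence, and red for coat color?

Trihybrid cross: HhPpBb × HhPpBb
Each trait segregates independently with a 3:1 phenotypic ratio, so each gene contributes 3/4 (dominant) or 1/4 (recessive).
Target: Hereford-pattern (face color), polled (horn presence), red (coat color)
Probability = product of independent per-trait probabilities
= 3/4 × 3/4 × 1/4 = 9/64
Expected count = 9/64 × 576 = 81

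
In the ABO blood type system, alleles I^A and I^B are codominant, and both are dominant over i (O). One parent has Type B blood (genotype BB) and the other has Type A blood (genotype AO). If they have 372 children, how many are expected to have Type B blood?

Cross: BB × AO
Possible offspring genotypes: 2 AB, 2 BO
Blood type counts: 2 Type AB, 2 Type B
Probability of Type B: 2/4 = 1/2
Expected count = 1/2 × 372 = 186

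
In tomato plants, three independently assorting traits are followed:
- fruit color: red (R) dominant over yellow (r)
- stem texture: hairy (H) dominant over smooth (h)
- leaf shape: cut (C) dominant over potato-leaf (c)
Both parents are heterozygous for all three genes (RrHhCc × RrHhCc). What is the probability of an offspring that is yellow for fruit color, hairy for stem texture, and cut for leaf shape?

Trihybrid cross: RrHhCc × RrHhCc
Each trait segregates independently with a 3:1 phenotypic ratio, so each gene contributes 3/4 (dominant) or 1/4 (recessive).
Target: yellow (fruit color), hairy (stem texture), cut (leaf shape)
Probability = product of independent per-trait probabilities
= 1/4 × 3/4 × 3/4 = 9/64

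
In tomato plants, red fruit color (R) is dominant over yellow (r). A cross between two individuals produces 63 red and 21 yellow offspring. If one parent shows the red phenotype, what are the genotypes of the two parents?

Observed offspring: 63 red, 21 yellow
The observed ratio simplifies to 3:1. Yellow (rr) offspring appear, so each parent must contribute one r allele. The parent stated to show red carries R, so it is Rr. The other parent is then either Rr or rr: Rr × rr would give a 1:1 split, whereas Rr × Rr gives 3:1 — matching the data. So both parents are heterozygous (Rr × Rr).
Parent genotypes: Rr × Rr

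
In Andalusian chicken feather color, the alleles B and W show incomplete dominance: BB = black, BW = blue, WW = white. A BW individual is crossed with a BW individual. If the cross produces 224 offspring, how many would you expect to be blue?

Punnett square for BW × BW:
Offspring genotypes: 1 BB, 2 BW, 1 WW
Phenotype counts: 1 black, 2 blue, 1 white
blue: 2 out of 4 → fraction 1/2
Expected count = 1/2 × 224 = 112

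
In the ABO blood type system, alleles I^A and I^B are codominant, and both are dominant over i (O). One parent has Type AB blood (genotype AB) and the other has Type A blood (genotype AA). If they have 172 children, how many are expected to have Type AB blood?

Cross: AB × AA
Possible offspring genotypes: 2 AA, 2 AB
Blood type counts: 2 Type A, 2 Type AB
Probability of Type AB: 2/4 = 1/2
Expected count = 1/2 × 172 = 86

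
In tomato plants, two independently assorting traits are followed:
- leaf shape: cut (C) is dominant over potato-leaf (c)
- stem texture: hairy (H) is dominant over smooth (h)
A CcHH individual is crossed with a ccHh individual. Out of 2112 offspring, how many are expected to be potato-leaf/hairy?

Dihybrid cross CcHH × ccHh — consider each gene separately:
leaf shape: Cc × cc → 2 Cc, 2 cc → 2 C_ : 2 cc (out of 4)
stem texture: HH × Hh → 2 HH, 2 Hh → 4 H_ (out of 4)
Combine (counts out of 4 × 4 = 16): cut/hairy (C_H_) = 2×4 = 8; potato-leaf/hairy (ccH_) = 2×4 = 8
Phenotype counts (out of 16): 8 cut/hairy, 8 potato-leaf/hairy
potato-leaf/hairy: 8 out of 16 → fraction 1/2
Expected count = 1/2 × 2112 = 1056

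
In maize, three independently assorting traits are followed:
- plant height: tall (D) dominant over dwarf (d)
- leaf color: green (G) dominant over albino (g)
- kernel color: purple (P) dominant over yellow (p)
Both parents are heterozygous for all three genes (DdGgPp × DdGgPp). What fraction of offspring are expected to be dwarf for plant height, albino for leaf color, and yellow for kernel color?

Trihybrid cross: DdGgPp × DdGgPp
Each trait segregates independently with a 3:1 phenotypic ratio, so each gene contributes 3/4 (dominant) or 1/4 (recessive).
Target: dwarf (plant height), albino (leaf color), yellow (kernel color)
Probability = product of independent per-trait probabilities
= 1/4 × 1/4 × 1/4 = 1/64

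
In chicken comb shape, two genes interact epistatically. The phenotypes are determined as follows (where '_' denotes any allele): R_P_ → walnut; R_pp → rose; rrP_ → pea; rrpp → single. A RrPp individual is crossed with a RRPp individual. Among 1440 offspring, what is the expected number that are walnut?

Cross: RrPp × RRPp — consider each gene separately:
R gene: Rr × RR → 2 RR, 2 Rr → 4 R_ (out of 4)
P gene: Pp × Pp → 1 PP, 2 Pp, 1 pp → 3 P_ : 1 pp (out of 4)
Genotype classes (out of 4 × 4 = 16): R_P_ = 4×3 = 12; R_pp = 4×1 = 4
Apply the phenotype rules: R_P_ (12) → walnut; R_pp (4) → rose
Phenotype counts (out of 16): 12 walnut, 4 rose
walnut: 12 out of 16 → fraction 3/4
Expected count = 3/4 × 1440 = 1080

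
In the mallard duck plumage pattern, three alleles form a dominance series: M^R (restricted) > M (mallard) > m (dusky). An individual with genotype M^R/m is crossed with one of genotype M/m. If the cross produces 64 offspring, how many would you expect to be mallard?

Cross: M^R/m × M/m
Allele dominance: M^R > M > m
Offspring genotypes: 1 M^R/M, 1 M^R/m, 1 M/m, 1 m/m
Phenotype counts: 2 restricted, 1 mallard, 1 dusky
mallard: 1 out of 4 → fraction 1/4
Expected count = 1/4 × 64 = 16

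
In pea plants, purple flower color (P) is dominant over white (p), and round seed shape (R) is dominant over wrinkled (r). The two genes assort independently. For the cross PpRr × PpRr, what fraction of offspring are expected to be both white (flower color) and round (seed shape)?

Dihybrid cross PpRr × PpRr — consider each gene separately:
flower color: Pp × Pp → 1 PP, 2 Pp, 1 pp → 3 P_ : 1 pp (out of 4)
seed shape: Rr × Rr → 1 RR, 2 Rr, 1 rr → 3 R_ : 1 rr (out of 4)
Looking for: white (pp) and round (R_)
P(white) = 1/4, P(round) = 3/4
P(both) = 1/4 × 3/4 = 3/16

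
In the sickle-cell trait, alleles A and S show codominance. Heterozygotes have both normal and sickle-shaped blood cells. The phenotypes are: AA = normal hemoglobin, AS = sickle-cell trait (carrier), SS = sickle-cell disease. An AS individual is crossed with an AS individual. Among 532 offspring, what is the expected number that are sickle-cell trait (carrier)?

Punnett square for AS × AS:
Offspring genotypes: 1 AA, 2 AS, 1 SS
Phenotype counts: 1 normal hemoglobin, 2 sickle-cell trait (carrier), 1 sickle-cell disease
sickle-cell trait (carrier): 2 out of 4 → fraction 1/2
Expected count = 1/2 × 532 = 266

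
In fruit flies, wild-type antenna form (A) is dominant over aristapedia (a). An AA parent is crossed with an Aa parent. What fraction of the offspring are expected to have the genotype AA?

Punnett square for AA × Aa:
Offspring genotypes: 2 AA, 2 Aa
Total offspring: 4
Count with target: 2
Probability: 2/4 = 1/2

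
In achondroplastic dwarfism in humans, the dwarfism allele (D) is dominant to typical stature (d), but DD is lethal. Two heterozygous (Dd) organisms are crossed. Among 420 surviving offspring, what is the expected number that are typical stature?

Cross: Dd × Dd
Punnett square offspring (before lethality): 1 DD, 2 Dd, 1 dd
The DD genotype is lethal (embryos die); surviving offspring: 2 Dd, 1 dd
typical stature: 1 out of 3 → fraction 1/3
Expected count = 1/3 × 420 = 140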